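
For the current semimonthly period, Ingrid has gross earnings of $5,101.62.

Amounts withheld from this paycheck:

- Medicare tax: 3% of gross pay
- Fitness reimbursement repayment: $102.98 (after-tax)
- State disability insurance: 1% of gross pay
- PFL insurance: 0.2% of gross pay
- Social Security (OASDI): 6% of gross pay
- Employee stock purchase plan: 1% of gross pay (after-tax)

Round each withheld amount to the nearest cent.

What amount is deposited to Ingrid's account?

$4,427.25

State disability insurance: $5,101.62 × 0.01 = $51.02
PFL insurance: $5,101.62 × 0.002 = $10.20
Social Security (OASDI): $5,101.62 × 0.06 = $306.10
Medicare tax: $5,101.62 × 0.03 = $153.05
Fitness reimbursement repayment: $102.98
Employee stock purchase plan: $5,101.62 × 0.01 = $51.02
Total deductions = $51.02 + $10.20 + $306.10 + $153.05 + $102.98 + $51.02 = $674.37
Net pay = $5,101.62 − $674.37 = $4,427.25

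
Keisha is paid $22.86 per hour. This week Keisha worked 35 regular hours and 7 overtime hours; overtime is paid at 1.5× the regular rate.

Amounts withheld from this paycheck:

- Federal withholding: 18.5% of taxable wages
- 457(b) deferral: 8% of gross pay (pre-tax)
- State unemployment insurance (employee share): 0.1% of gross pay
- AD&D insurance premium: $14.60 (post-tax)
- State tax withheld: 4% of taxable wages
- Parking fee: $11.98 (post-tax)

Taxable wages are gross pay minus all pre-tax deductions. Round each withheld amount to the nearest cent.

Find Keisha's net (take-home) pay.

$713.99

Regular pay: 35 × $22.86 = $800.10
Overtime pay: 7 × $22.86 × 1.5 = $240.03
Gross pay = $800.10 + $240.03 = $1,040.13
457(b) deferral: $1,040.13 × 0.08 = $83.21
Taxable wages = $1,040.13 − $83.21 = $956.92
State tax withheld: $956.92 × 0.04 = $38.28
Federal withholding: $956.92 × 0.185 = $177.03
State unemployment insurance (employee share): $1,040.13 × 0.001 = $1.04
Parking fee: $11.98
AD&D insurance premium: $14.60
Total deductions = $83.21 + $38.28 + $177.03 + $1.04 + $11.98 + $14.60 = $326.14
Net pay = $1,040.13 − $326.14 = $713.99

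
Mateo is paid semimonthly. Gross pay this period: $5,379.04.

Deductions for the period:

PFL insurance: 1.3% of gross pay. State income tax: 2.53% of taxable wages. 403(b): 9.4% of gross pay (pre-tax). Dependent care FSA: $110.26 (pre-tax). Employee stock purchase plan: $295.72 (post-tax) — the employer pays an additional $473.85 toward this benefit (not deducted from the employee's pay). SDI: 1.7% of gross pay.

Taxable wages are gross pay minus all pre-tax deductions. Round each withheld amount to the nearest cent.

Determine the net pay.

$4,185.55

Dependent care FSA: $110.26
403(b): $5,379.04 × 0.094 = $505.63
Pre-tax total = $110.26 + $505.63 = $615.89
Taxable wages = $5,379.04 − $615.89 = $4,763.15
State income tax: $4,763.15 × 0.0253 = $120.51
PFL insurance: $5,379.04 × 0.013 = $69.93
SDI: $5,379.04 × 0.017 = $91.44
Employee stock purchase plan: $295.72
(Employer's $473.85 toward employee stock purchase plan is not withheld from the employee.)
Total deductions = $110.26 + $505.63 + $120.51 + $69.93 + $91.44 + $295.72 = $1,193.49
Net pay = $5,379.04 − $1,193.49 = $4,185.55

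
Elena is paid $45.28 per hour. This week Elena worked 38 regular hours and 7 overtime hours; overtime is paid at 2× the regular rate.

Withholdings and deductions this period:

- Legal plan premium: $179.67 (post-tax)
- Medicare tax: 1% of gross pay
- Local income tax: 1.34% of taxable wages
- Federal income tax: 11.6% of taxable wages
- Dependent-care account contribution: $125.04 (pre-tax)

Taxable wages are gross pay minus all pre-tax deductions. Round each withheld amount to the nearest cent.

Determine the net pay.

$1737.80

Regular pay: 38 × $45.28 = $1720.64
Overtime pay: 7 × $45.28 × 2 = $633.92
Gross pay = $1720.64 + $633.92 = $2354.56
Dependent-care account contribution: $125.04
Taxable wages = $2354.56 − $125.04 = $2229.52
Local income tax: $2229.52 × 0.0134 = $29.88
Federal income tax: $2229.52 × 0.116 = $258.62
Medicare tax: $2354.56 × 0.01 = $23.55
Legal plan premium: $179.67
Total deductions = $125.04 + $29.88 + $258.62 + $23.55 + $179.67 = $616.76
Net pay = $2354.56 − $616.76 = $1737.80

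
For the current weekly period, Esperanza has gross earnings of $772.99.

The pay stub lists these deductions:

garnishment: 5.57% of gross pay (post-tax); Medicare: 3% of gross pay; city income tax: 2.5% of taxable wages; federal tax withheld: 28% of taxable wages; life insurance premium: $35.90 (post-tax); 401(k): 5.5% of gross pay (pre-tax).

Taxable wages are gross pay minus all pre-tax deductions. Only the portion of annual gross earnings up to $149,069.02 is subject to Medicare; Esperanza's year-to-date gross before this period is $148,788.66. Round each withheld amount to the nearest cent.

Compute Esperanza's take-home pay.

$420.32

401(k): $772.99 × 0.055 = $42.51
Taxable wages = $772.99 − $42.51 = $730.48
City income tax: $730.48 × 0.025 = $18.26
Federal tax withheld: $730.48 × 0.28 = $204.53
Medicare: only $149,069.02 − $148,788.66 = $280.36 of this check is subject → $280.36 × 0.03 = $8.41
Garnishment: $772.99 × 0.0557 = $43.06
Life insurance premium: $35.90
Total deductions = $42.51 + $18.26 + $204.53 + $8.41 + $43.06 + $35.90 = $352.67
Net pay = $772.99 − $352.67 = $420.32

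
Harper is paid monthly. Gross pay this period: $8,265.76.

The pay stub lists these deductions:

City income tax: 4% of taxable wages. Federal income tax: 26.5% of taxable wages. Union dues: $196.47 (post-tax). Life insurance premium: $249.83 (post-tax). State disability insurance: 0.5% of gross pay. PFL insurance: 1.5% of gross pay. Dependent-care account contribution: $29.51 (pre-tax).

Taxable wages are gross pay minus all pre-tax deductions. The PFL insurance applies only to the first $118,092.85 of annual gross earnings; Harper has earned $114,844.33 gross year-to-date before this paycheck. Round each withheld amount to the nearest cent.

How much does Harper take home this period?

Dependent-care account contribution: $29.51
Taxable wages = $8,265.76 − $29.51 = $8,236.25
Federal income tax: $8,236.25 × 0.265 = $2,182.61
City income tax: $8,236.25 × 0.04 = $329.45
State disability insurance: $8,265.76 × 0.005 = $41.33
PFL insurance: only $118,092.85 − $114,844.33 = $3,248.52 of this check is subject → $3,248.52 × 0.015 = $48.73
Life insurance premium: $249.83
Union dues: $196.47
Total deductions = $29.51 + $2,182.61 + $329.45 + $41.33 + $48.73 + $249.83 + $196.47 = $3,077.93
Net pay = $8,265.76 − $3,077.93 = $5,187.83

$5,187.83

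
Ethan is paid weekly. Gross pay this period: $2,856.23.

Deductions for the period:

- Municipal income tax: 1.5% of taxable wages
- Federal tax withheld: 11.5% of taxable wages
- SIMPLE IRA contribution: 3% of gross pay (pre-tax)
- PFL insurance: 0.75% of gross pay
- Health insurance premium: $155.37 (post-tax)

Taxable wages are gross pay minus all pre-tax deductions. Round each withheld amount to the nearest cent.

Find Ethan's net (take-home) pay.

SIMPLE IRA contribution: $2,856.23 × 0.03 = $85.69
Taxable wages = $2,856.23 − $85.69 = $2,770.54
Municipal income tax: $2,770.54 × 0.015 = $41.56
Federal tax withheld: $2,770.54 × 0.115 = $318.61
PFL insurance: $2,856.23 × 0.0075 = $21.42
Health insurance premium: $155.37
Total deductions = $85.69 + $41.56 + $318.61 + $21.42 + $155.37 = $622.65
Net pay = $2,856.23 − $622.65 = $2,233.58

$2,233.58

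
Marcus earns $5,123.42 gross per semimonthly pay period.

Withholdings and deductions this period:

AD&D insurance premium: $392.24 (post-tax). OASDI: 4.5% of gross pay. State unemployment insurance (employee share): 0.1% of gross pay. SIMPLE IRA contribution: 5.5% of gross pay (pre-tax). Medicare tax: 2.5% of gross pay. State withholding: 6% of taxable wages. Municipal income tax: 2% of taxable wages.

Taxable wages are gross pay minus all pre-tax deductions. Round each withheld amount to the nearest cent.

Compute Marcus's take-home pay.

$3,698.30

SIMPLE IRA contribution: $5,123.42 × 0.055 = $281.79
Taxable wages = $5,123.42 − $281.79 = $4,841.63
Municipal income tax: $4,841.63 × 0.02 = $96.83
State withholding: $4,841.63 × 0.06 = $290.50
State unemployment insurance (employee share): $5,123.42 × 0.001 = $5.12
OASDI: $5,123.42 × 0.045 = $230.55
Medicare tax: $5,123.42 × 0.025 = $128.09
AD&D insurance premium: $392.24
Total deductions = $281.79 + $96.83 + $290.50 + $5.12 + $230.55 + $128.09 + $392.24 = $1,425.12
Net pay = $5,123.42 − $1,425.12 = $3,698.30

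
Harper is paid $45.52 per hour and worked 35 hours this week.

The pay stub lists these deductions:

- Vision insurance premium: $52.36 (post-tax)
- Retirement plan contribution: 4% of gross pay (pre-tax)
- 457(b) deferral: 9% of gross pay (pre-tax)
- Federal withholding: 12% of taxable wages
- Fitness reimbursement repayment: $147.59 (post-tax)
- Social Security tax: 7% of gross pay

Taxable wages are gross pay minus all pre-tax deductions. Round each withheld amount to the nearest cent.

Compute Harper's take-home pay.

Gross pay: 35 × $45.52 = $1,593.20
Retirement plan contribution: $1,593.20 × 0.04 = $63.73
457(b) deferral: $1,593.20 × 0.09 = $143.39
Pre-tax total = $63.73 + $143.39 = $207.12
Taxable wages = $1,593.20 − $207.12 = $1,386.08
Federal withholding: $1,386.08 × 0.12 = $166.33
Social Security tax: $1,593.20 × 0.07 = $111.52
Vision insurance premium: $52.36
Fitness reimbursement repayment: $147.59
Total deductions = $63.73 + $143.39 + $166.33 + $111.52 + $52.36 + $147.59 = $684.92
Net pay = $1,593.20 − $684.92 = $908.28

$908.28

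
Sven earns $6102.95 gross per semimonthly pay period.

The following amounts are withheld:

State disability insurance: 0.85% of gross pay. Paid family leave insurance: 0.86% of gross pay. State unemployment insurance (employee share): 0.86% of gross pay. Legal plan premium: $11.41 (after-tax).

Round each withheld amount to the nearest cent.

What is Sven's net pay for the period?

$5934.68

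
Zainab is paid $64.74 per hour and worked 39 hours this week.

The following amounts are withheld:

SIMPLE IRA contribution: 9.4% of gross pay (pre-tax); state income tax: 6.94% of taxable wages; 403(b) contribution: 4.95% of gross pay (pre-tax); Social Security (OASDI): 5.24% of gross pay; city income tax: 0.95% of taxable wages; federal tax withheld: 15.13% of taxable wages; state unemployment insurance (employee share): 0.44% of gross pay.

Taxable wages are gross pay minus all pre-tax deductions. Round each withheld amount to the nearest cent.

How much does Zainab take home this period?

Gross pay: 39 × $64.74 = $2524.86
SIMPLE IRA contribution: $2524.86 × 0.094 = $237.34
403(b) contribution: $2524.86 × 0.0495 = $124.98
Pre-tax total = $237.34 + $124.98 = $362.32
Taxable wages = $2524.86 − $362.32 = $2162.54
City income tax: $2162.54 × 0.0095 = $20.54
Federal tax withheld: $2162.54 × 0.1513 = $327.19
State income tax: $2162.54 × 0.0694 = $150.08
State unemployment insurance (employee share): $2524.86 × 0.0044 = $11.11
Social Security (OASDI): $2524.86 × 0.0524 = $132.30
Total deductions = $237.34 + $124.98 + $20.54 + $327.19 + $150.08 + $11.11 + $132.30 = $1003.54
Net pay = $2524.86 − $1003.54 = $1521.32

$1521.32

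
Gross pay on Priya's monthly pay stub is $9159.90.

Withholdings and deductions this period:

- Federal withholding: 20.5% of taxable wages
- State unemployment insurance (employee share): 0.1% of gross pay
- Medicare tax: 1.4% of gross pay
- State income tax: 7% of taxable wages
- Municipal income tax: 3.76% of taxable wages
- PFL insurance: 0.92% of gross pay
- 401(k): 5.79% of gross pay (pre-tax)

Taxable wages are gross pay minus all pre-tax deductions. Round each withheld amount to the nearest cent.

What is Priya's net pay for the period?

$5710.27

401(k): $9159.90 × 0.0579 = $530.36
Taxable wages = $9159.90 − $530.36 = $8629.54
Federal withholding: $8629.54 × 0.205 = $1769.06
Municipal income tax: $8629.54 × 0.0376 = $324.47
State income tax: $8629.54 × 0.07 = $604.07
PFL insurance: $9159.90 × 0.0092 = $84.27
Medicare tax: $9159.90 × 0.014 = $128.24
State unemployment insurance (employee share): $9159.90 × 0.001 = $9.16
Total deductions = $530.36 + $1769.06 + $324.47 + $604.07 + $84.27 + $128.24 + $9.16 = $3449.63
Net pay = $9159.90 − $3449.63 = $5710.27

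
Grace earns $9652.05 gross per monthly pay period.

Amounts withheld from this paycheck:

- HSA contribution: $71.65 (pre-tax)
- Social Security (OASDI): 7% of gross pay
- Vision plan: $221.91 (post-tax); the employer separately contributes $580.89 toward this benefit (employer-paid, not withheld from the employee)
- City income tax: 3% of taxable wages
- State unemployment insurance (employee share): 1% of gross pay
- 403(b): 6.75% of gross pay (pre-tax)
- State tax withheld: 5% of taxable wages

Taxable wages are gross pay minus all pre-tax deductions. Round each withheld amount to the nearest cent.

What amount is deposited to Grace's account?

403(b): $9652.05 × 0.0675 = $651.51
HSA contribution: $71.65
Pre-tax total = $651.51 + $71.65 = $723.16
Taxable wages = $9652.05 − $723.16 = $8928.89
State tax withheld: $8928.89 × 0.05 = $446.44
City income tax: $8928.89 × 0.03 = $267.87
State unemployment insurance (employee share): $9652.05 × 0.01 = $96.52
Social Security (OASDI): $9652.05 × 0.07 = $675.64
Vision plan: $221.91
(Employer's $580.89 toward vision plan is not withheld from the employee.)
Total deductions = $651.51 + $71.65 + $446.44 + $267.87 + $96.52 + $675.64 + $221.91 = $2431.54
Net pay = $9652.05 − $2431.54 = $7220.51

$7220.51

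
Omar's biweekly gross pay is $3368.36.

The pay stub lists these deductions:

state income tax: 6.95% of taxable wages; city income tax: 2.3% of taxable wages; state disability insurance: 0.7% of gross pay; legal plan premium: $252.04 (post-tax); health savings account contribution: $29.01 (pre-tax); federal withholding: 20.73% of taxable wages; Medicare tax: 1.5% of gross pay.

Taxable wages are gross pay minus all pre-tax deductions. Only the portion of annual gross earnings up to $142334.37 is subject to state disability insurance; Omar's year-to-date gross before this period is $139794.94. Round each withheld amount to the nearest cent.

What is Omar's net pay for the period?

Health savings account contribution: $29.01
Taxable wages = $3368.36 − $29.01 = $3339.35
State income tax: $3339.35 × 0.0695 = $232.08
City income tax: $3339.35 × 0.023 = $76.81
Federal withholding: $3339.35 × 0.2073 = $692.25
State disability insurance: only $142334.37 − $139794.94 = $2539.43 of this check is subject → $2539.43 × 0.007 = $17.78
Medicare tax: $3368.36 × 0.015 = $50.53
Legal plan premium: $252.04
Total deductions = $29.01 + $232.08 + $76.81 + $692.25 + $17.78 + $50.53 + $252.04 = $1350.50
Net pay = $3368.36 − $1350.50 = $2017.86

$2017.86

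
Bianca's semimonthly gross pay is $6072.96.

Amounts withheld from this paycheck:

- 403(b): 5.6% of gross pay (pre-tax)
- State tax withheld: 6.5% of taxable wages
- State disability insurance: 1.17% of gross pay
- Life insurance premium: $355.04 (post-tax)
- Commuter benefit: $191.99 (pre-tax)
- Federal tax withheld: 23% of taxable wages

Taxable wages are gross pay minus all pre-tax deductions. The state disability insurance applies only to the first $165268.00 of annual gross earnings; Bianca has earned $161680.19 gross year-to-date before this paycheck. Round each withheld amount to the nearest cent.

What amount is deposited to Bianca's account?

$3509.30

403(b): $6072.96 × 0.056 = $340.09
Commuter benefit: $191.99
Pre-tax total = $340.09 + $191.99 = $532.08
Taxable wages = $6072.96 − $532.08 = $5540.88
Federal tax withheld: $5540.88 × 0.23 = $1274.40
State tax withheld: $5540.88 × 0.065 = $360.16
State disability insurance: only $165268.00 − $161680.19 = $3587.81 of this check is subject → $3587.81 × 0.0117 = $41.98
Life insurance premium: $355.04
Total deductions = $340.09 + $191.99 + $1274.40 + $360.16 + $41.98 + $355.04 = $2563.66
Net pay = $6072.96 − $2563.66 = $3509.30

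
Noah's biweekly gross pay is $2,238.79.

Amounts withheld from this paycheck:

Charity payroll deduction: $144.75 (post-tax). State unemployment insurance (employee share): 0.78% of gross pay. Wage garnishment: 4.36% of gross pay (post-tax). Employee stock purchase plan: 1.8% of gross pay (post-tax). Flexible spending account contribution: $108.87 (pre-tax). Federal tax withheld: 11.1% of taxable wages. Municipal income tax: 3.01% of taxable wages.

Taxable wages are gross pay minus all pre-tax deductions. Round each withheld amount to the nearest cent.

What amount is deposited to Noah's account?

$1,529.27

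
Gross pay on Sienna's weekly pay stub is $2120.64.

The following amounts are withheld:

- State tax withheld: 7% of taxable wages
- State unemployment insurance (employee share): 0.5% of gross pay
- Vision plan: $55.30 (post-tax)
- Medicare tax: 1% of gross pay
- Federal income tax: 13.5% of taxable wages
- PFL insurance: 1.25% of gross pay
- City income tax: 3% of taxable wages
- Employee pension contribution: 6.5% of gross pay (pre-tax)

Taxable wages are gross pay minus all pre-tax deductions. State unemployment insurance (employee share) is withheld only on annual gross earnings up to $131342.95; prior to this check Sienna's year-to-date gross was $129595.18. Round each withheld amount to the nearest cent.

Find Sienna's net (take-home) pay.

$1405.08

Employee pension contribution: $2120.64 × 0.065 = $137.84
Taxable wages = $2120.64 − $137.84 = $1982.80
State tax withheld: $1982.80 × 0.07 = $138.80
Federal income tax: $1982.80 × 0.135 = $267.68
City income tax: $1982.80 × 0.03 = $59.48
State unemployment insurance (employee share): only $131342.95 − $129595.18 = $1747.77 of this check is subject → $1747.77 × 0.005 = $8.74
PFL insurance: $2120.64 × 0.0125 = $26.51
Medicare tax: $2120.64 × 0.01 = $21.21
Vision plan: $55.30
Total deductions = $137.84 + $138.80 + $267.68 + $59.48 + $8.74 + $26.51 + $21.21 + $55.30 = $715.56
Net pay = $2120.64 − $715.56 = $1405.08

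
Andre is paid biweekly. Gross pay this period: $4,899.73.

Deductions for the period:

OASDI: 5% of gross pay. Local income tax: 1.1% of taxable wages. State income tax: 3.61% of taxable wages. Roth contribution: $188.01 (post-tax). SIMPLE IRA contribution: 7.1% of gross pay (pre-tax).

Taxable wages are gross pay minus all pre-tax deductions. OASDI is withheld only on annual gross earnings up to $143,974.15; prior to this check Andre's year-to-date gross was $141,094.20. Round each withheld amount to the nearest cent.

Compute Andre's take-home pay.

$4,005.45

SIMPLE IRA contribution: $4,899.73 × 0.071 = $347.88
Taxable wages = $4,899.73 − $347.88 = $4,551.85
Local income tax: $4,551.85 × 0.011 = $50.07
State income tax: $4,551.85 × 0.0361 = $164.32
OASDI: only $143,974.15 − $141,094.20 = $2,879.95 of this check is subject → $2,879.95 × 0.05 = $144.00
Roth contribution: $188.01
Total deductions = $347.88 + $50.07 + $164.32 + $144.00 + $188.01 = $894.28
Net pay = $4,899.73 − $894.28 = $4,005.45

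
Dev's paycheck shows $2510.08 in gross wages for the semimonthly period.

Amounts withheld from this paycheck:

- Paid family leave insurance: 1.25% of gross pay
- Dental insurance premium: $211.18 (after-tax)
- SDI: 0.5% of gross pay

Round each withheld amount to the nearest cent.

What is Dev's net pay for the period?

$2254.97

Paid family leave insurance: $2510.08 × 0.0125 = $31.38
SDI: $2510.08 × 0.005 = $12.55
Dental insurance premium: $211.18
Total deductions = $31.38 + $12.55 + $211.18 = $255.11
Net pay = $2510.08 − $255.11 = $2254.97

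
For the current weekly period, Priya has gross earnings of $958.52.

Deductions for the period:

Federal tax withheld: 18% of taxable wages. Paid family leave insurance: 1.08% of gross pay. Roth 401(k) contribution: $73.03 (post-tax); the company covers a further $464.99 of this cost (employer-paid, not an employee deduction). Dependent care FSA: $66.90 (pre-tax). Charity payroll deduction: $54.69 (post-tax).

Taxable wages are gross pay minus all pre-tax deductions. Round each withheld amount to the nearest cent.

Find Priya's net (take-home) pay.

Dependent care FSA: $66.90
Taxable wages = $958.52 − $66.90 = $891.62
Federal tax withheld: $891.62 × 0.18 = $160.49
Paid family leave insurance: $958.52 × 0.0108 = $10.35
Roth 401(k) contribution: $73.03
Charity payroll deduction: $54.69
(Employer's $464.99 toward Roth 401(k) contribution is not withheld from the employee.)
Total deductions = $66.90 + $160.49 + $10.35 + $73.03 + $54.69 = $365.46
Net pay = $958.52 − $365.46 = $593.06

$593.06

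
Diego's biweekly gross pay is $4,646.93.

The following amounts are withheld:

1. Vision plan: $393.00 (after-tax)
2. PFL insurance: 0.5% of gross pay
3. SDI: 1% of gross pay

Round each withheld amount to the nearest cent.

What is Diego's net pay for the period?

SDI: $4,646.93 × 0.01 = $46.47
PFL insurance: $4,646.93 × 0.005 = $23.23
Vision plan: $393.00
Total deductions = $46.47 + $23.23 + $393.00 = $462.70
Net pay = $4,646.93 − $462.70 = $4,184.23

$4,184.23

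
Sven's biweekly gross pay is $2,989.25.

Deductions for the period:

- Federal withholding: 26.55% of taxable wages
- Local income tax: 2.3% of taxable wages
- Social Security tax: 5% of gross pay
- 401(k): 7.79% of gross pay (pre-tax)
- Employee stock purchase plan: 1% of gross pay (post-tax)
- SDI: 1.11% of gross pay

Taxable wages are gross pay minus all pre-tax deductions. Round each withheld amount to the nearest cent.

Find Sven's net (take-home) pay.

$1,748.64

401(k): $2,989.25 × 0.0779 = $232.86
Taxable wages = $2,989.25 − $232.86 = $2,756.39
Federal withholding: $2,756.39 × 0.2655 = $731.82
Local income tax: $2,756.39 × 0.023 = $63.40
SDI: $2,989.25 × 0.0111 = $33.18
Social Security tax: $2,989.25 × 0.05 = $149.46
Employee stock purchase plan: $2,989.25 × 0.01 = $29.89
Total deductions = $232.86 + $731.82 + $63.40 + $33.18 + $149.46 + $29.89 = $1,240.61
Net pay = $2,989.25 − $1,240.61 = $1,748.64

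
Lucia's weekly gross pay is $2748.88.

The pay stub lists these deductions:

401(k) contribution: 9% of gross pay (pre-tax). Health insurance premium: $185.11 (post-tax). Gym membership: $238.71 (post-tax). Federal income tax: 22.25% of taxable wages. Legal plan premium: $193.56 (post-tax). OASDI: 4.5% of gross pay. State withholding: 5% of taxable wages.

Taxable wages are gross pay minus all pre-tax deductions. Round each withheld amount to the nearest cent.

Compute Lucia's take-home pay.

$1078.75

401(k) contribution: $2748.88 × 0.09 = $247.40
Taxable wages = $2748.88 − $247.40 = $2501.48
Federal income tax: $2501.48 × 0.2225 = $556.58
State withholding: $2501.48 × 0.05 = $125.07
OASDI: $2748.88 × 0.045 = $123.70
Health insurance premium: $185.11
Gym membership: $238.71
Legal plan premium: $193.56
Total deductions = $247.40 + $556.58 + $125.07 + $123.70 + $185.11 + $238.71 + $193.56 = $1670.13
Net pay = $2748.88 − $1670.13 = $1078.75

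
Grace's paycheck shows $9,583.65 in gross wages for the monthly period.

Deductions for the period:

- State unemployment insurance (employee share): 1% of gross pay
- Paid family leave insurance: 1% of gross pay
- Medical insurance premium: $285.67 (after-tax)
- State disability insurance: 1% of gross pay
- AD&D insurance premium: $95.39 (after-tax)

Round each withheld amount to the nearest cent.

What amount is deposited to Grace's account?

$8,915.07

Paid family leave insurance: $9,583.65 × 0.01 = $95.84
State unemployment insurance (employee share): $9,583.65 × 0.01 = $95.84
State disability insurance: $9,583.65 × 0.01 = $95.84
Medical insurance premium: $285.67
AD&D insurance premium: $95.39
Total deductions = $95.84 + $95.84 + $95.84 + $285.67 + $95.39 = $668.58
Net pay = $9,583.65 − $668.58 = $8,915.07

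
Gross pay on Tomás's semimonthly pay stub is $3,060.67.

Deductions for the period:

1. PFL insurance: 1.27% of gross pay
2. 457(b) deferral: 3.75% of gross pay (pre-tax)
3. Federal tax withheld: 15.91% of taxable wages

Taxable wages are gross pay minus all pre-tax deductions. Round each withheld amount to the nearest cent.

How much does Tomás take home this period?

$2,438.33

457(b) deferral: $3,060.67 × 0.0375 = $114.78
Taxable wages = $3,060.67 − $114.78 = $2,945.89
Federal tax withheld: $2,945.89 × 0.1591 = $468.69
PFL insurance: $3,060.67 × 0.0127 = $38.87
Total deductions = $114.78 + $468.69 + $38.87 = $622.34
Net pay = $3,060.67 − $622.34 = $2,438.33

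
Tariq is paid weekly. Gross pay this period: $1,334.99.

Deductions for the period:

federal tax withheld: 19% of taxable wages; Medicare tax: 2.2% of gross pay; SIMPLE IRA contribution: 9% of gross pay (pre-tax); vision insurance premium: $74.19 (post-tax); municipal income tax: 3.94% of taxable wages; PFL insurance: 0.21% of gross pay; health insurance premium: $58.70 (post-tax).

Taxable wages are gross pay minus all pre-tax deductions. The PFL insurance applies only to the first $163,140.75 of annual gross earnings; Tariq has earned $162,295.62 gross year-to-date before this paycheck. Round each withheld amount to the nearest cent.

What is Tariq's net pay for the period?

SIMPLE IRA contribution: $1,334.99 × 0.09 = $120.15
Taxable wages = $1,334.99 − $120.15 = $1,214.84
Federal tax withheld: $1,214.84 × 0.19 = $230.82
Municipal income tax: $1,214.84 × 0.0394 = $47.86
Medicare tax: $1,334.99 × 0.022 = $29.37
PFL insurance: only $163,140.75 − $162,295.62 = $845.13 of this check is subject → $845.13 × 0.0021 = $1.77
Vision insurance premium: $74.19
Health insurance premium: $58.70
Total deductions = $120.15 + $230.82 + $47.86 + $29.37 + $1.77 + $74.19 + $58.70 = $562.86
Net pay = $1,334.99 − $562.86 = $772.13

$772.13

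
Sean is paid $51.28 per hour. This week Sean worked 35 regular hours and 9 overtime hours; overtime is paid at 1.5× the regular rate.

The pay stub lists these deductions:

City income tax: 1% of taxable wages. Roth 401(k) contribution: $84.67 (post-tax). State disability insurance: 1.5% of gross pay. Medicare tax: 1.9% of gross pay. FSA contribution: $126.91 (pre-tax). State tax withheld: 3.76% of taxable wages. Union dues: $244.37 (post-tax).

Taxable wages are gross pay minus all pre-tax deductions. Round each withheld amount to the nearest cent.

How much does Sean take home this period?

$1,834.23

Regular pay: 35 × $51.28 = $1,794.80
Overtime pay: 9 × $51.28 × 1.5 = $692.28
Gross pay = $1,794.80 + $692.28 = $2,487.08
FSA contribution: $126.91
Taxable wages = $2,487.08 − $126.91 = $2,360.17
State tax withheld: $2,360.17 × 0.0376 = $88.74
City income tax: $2,360.17 × 0.01 = $23.60
Medicare tax: $2,487.08 × 0.019 = $47.25
State disability insurance: $2,487.08 × 0.015 = $37.31
Roth 401(k) contribution: $84.67
Union dues: $244.37
Total deductions = $126.91 + $88.74 + $23.60 + $47.25 + $37.31 + $84.67 + $244.37 = $652.85
Net pay = $2,487.08 − $652.85 = $1,834.23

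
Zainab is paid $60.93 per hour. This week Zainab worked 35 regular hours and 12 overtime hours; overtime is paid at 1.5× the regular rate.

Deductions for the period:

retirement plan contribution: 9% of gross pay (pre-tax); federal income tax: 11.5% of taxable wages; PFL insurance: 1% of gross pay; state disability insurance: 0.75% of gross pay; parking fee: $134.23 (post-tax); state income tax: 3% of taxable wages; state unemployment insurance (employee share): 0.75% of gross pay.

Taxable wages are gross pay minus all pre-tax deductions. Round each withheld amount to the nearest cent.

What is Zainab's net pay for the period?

$2297.59

Regular pay: 35 × $60.93 = $2132.55
Overtime pay: 12 × $60.93 × 1.5 = $1096.74
Gross pay = $2132.55 + $1096.74 = $3229.29
Retirement plan contribution: $3229.29 × 0.09 = $290.64
Taxable wages = $3229.29 − $290.64 = $2938.65
State income tax: $2938.65 × 0.03 = $88.16
Federal income tax: $2938.65 × 0.115 = $337.94
State disability insurance: $3229.29 × 0.0075 = $24.22
PFL insurance: $3229.29 × 0.01 = $32.29
State unemployment insurance (employee share): $3229.29 × 0.0075 = $24.22
Parking fee: $134.23
Total deductions = $290.64 + $88.16 + $337.94 + $24.22 + $32.29 + $24.22 + $134.23 = $931.70
Net pay = $3229.29 − $931.70 = $2297.59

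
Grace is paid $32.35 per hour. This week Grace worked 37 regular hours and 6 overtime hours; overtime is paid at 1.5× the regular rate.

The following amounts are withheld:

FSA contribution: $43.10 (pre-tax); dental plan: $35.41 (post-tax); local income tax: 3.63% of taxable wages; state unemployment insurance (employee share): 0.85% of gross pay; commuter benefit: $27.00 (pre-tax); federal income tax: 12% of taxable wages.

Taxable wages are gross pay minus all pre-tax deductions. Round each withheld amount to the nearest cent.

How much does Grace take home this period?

$1148.31

Regular pay: 37 × $32.35 = $1196.95
Overtime pay: 6 × $32.35 × 1.5 = $291.15
Gross pay = $1196.95 + $291.15 = $1488.10
Commuter benefit: $27.00
FSA contribution: $43.10
Pre-tax total = $27.00 + $43.10 = $70.10
Taxable wages = $1488.10 − $70.10 = $1418.00
Local income tax: $1418.00 × 0.0363 = $51.47
Federal income tax: $1418.00 × 0.12 = $170.16
State unemployment insurance (employee share): $1488.10 × 0.0085 = $12.65
Dental plan: $35.41
Total deductions = $27.00 + $43.10 + $51.47 + $170.16 + $12.65 + $35.41 = $339.79
Net pay = $1488.10 − $339.79 = $1148.31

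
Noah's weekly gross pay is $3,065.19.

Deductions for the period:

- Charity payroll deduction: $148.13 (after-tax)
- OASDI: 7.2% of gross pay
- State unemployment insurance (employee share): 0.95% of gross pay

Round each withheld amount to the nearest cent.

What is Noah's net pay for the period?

State unemployment insurance (employee share): $3,065.19 × 0.0095 = $29.12
OASDI: $3,065.19 × 0.072 = $220.69
Charity payroll deduction: $148.13
Total deductions = $29.12 + $220.69 + $148.13 = $397.94
Net pay = $3,065.19 − $397.94 = $2,667.25

$2,667.25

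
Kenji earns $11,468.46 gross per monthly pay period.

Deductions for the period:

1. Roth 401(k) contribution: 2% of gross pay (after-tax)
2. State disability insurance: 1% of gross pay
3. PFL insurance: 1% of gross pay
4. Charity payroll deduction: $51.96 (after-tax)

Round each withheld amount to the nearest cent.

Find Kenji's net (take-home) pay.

State disability insurance: $11,468.46 × 0.01 = $114.68
PFL insurance: $11,468.46 × 0.01 = $114.68
Charity payroll deduction: $51.96
Roth 401(k) contribution: $11,468.46 × 0.02 = $229.37
Total deductions = $114.68 + $114.68 + $51.96 + $229.37 = $510.69
Net pay = $11,468.46 − $510.69 = $10,957.77

$10,957.77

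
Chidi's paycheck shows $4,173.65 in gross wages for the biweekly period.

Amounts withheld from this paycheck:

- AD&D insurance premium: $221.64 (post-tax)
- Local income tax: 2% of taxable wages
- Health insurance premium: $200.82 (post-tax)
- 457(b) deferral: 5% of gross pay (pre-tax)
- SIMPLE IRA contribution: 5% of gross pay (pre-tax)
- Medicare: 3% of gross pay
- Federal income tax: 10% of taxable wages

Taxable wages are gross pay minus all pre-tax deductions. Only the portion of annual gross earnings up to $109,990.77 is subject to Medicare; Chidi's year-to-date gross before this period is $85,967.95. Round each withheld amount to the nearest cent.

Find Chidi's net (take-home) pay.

SIMPLE IRA contribution: $4,173.65 × 0.05 = $208.68
457(b) deferral: $4,173.65 × 0.05 = $208.68
Pre-tax total = $208.68 + $208.68 = $417.36
Taxable wages = $4,173.65 − $417.36 = $3,756.29
Federal income tax: $3,756.29 × 0.1 = $375.63
Local income tax: $3,756.29 × 0.02 = $75.13
Medicare: cap not yet reached, full $4,173.65 is subject → $4,173.65 × 0.03 = $125.21
AD&D insurance premium: $221.64
Health insurance premium: $200.82
Total deductions = $208.68 + $208.68 + $375.63 + $75.13 + $125.21 + $221.64 + $200.82 = $1,415.79
Net pay = $4,173.65 − $1,415.79 = $2,757.86

$2,757.86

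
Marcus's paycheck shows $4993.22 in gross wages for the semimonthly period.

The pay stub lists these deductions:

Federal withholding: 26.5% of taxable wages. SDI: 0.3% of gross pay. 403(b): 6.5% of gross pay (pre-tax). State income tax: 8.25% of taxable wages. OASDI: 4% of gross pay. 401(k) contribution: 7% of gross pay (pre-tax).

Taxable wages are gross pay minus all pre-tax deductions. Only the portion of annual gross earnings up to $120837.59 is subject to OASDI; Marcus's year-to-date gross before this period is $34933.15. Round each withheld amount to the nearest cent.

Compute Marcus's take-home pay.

401(k) contribution: $4993.22 × 0.07 = $349.53
403(b): $4993.22 × 0.065 = $324.56
Pre-tax total = $349.53 + $324.56 = $674.09
Taxable wages = $4993.22 − $674.09 = $4319.13
State income tax: $4319.13 × 0.0825 = $356.33
Federal withholding: $4319.13 × 0.265 = $1144.57
SDI: $4993.22 × 0.003 = $14.98
OASDI: cap not yet reached, full $4993.22 is subject → $4993.22 × 0.04 = $199.73
Total deductions = $349.53 + $324.56 + $356.33 + $1144.57 + $14.98 + $199.73 = $2389.70
Net pay = $4993.22 − $2389.70 = $2603.52

$2603.52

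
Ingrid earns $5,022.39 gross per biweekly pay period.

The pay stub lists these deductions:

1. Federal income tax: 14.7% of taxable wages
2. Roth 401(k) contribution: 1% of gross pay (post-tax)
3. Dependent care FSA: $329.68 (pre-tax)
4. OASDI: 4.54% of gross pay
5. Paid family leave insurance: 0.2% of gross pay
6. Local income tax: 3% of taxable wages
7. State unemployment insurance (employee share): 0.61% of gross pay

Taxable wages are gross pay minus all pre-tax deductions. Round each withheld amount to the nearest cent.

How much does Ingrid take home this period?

$3,543.18

Dependent care FSA: $329.68
Taxable wages = $5,022.39 − $329.68 = $4,692.71
Federal income tax: $4,692.71 × 0.147 = $689.83
Local income tax: $4,692.71 × 0.03 = $140.78
Paid family leave insurance: $5,022.39 × 0.002 = $10.04
State unemployment insurance (employee share): $5,022.39 × 0.0061 = $30.64
OASDI: $5,022.39 × 0.0454 = $228.02
Roth 401(k) contribution: $5,022.39 × 0.01 = $50.22
Total deductions = $329.68 + $689.83 + $140.78 + $10.04 + $30.64 + $228.02 + $50.22 = $1,479.21
Net pay = $5,022.39 − $1,479.21 = $3,543.18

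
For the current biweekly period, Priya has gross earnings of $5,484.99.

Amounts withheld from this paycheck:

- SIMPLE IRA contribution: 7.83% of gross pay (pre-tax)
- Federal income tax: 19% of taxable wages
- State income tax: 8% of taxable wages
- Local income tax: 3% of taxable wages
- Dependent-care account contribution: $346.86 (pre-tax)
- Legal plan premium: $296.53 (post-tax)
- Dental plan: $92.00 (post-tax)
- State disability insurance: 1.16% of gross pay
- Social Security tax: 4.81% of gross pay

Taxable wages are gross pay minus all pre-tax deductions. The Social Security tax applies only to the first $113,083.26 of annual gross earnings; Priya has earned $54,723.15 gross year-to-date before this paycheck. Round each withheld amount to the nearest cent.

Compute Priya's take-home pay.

SIMPLE IRA contribution: $5,484.99 × 0.0783 = $429.47
Dependent-care account contribution: $346.86
Pre-tax total = $429.47 + $346.86 = $776.33
Taxable wages = $5,484.99 − $776.33 = $4,708.66
Federal income tax: $4,708.66 × 0.19 = $894.65
State income tax: $4,708.66 × 0.08 = $376.69
Local income tax: $4,708.66 × 0.03 = $141.26
Social Security tax: cap not yet reached, full $5,484.99 is subject → $5,484.99 × 0.0481 = $263.83
State disability insurance: $5,484.99 × 0.0116 = $63.63
Legal plan premium: $296.53
Dental plan: $92.00
Total deductions = $429.47 + $346.86 + $894.65 + $376.69 + $141.26 + $263.83 + $63.63 + $296.53 + $92.00 = $2,904.92
Net pay = $5,484.99 − $2,904.92 = $2,580.07

$2,580.07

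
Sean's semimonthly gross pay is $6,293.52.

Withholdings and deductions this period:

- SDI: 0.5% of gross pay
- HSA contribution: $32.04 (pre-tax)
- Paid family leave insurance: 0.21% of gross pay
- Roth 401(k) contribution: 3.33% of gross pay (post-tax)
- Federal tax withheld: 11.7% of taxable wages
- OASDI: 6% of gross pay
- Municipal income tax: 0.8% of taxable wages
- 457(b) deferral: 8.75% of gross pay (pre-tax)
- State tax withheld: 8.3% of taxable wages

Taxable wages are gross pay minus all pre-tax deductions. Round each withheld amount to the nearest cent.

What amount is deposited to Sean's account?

HSA contribution: $32.04
457(b) deferral: $6,293.52 × 0.0875 = $550.68
Pre-tax total = $32.04 + $550.68 = $582.72
Taxable wages = $6,293.52 − $582.72 = $5,710.80
Municipal income tax: $5,710.80 × 0.008 = $45.69
Federal tax withheld: $5,710.80 × 0.117 = $668.16
State tax withheld: $5,710.80 × 0.083 = $474.00
SDI: $6,293.52 × 0.005 = $31.47
OASDI: $6,293.52 × 0.06 = $377.61
Paid family leave insurance: $6,293.52 × 0.0021 = $13.22
Roth 401(k) contribution: $6,293.52 × 0.0333 = $209.57
Total deductions = $32.04 + $550.68 + $45.69 + $668.16 + $474.00 + $31.47 + $377.61 + $13.22 + $209.57 = $2,402.44
Net pay = $6,293.52 − $2,402.44 = $3,891.08

$3,891.08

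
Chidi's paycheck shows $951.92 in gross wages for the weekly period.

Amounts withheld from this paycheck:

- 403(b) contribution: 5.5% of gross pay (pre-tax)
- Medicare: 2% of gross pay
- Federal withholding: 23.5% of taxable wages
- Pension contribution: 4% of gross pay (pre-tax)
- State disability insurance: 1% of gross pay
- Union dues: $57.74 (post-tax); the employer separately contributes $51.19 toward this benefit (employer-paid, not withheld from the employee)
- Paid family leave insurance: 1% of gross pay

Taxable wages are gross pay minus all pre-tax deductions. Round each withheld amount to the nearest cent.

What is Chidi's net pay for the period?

403(b) contribution: $951.92 × 0.055 = $52.36
Pension contribution: $951.92 × 0.04 = $38.08
Pre-tax total = $52.36 + $38.08 = $90.44
Taxable wages = $951.92 − $90.44 = $861.48
Federal withholding: $861.48 × 0.235 = $202.45
Paid family leave insurance: $951.92 × 0.01 = $9.52
State disability insurance: $951.92 × 0.01 = $9.52
Medicare: $951.92 × 0.02 = $19.04
Union dues: $57.74
(Employer's $51.19 toward union dues is not withheld from the employee.)
Total deductions = $52.36 + $38.08 + $202.45 + $9.52 + $9.52 + $19.04 + $57.74 = $388.71
Net pay = $951.92 − $388.71 = $563.21

$563.21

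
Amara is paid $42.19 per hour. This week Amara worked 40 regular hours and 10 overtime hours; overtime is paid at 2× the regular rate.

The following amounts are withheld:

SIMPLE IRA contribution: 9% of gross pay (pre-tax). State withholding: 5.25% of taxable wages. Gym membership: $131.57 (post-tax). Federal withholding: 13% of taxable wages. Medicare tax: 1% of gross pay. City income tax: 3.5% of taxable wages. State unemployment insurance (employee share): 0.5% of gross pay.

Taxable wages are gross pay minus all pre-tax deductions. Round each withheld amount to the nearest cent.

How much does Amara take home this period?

Regular pay: 40 × $42.19 = $1687.60
Overtime pay: 10 × $42.19 × 2 = $843.80
Gross pay = $1687.60 + $843.80 = $2531.40
SIMPLE IRA contribution: $2531.40 × 0.09 = $227.83
Taxable wages = $2531.40 − $227.83 = $2303.57
City income tax: $2303.57 × 0.035 = $80.62
Federal withholding: $2303.57 × 0.13 = $299.46
State withholding: $2303.57 × 0.0525 = $120.94
State unemployment insurance (employee share): $2531.40 × 0.005 = $12.66
Medicare tax: $2531.40 × 0.01 = $25.31
Gym membership: $131.57
Total deductions = $227.83 + $80.62 + $299.46 + $120.94 + $12.66 + $25.31 + $131.57 = $898.39
Net pay = $2531.40 − $898.39 = $1633.01

$1633.01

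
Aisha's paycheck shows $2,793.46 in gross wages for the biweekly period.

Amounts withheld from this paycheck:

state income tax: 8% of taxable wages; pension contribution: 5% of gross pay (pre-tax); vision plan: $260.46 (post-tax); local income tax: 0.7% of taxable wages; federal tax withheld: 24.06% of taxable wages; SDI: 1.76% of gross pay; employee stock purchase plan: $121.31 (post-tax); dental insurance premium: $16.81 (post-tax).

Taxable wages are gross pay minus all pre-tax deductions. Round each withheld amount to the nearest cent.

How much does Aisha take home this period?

$1,336.67

Pension contribution: $2,793.46 × 0.05 = $139.67
Taxable wages = $2,793.46 − $139.67 = $2,653.79
Local income tax: $2,653.79 × 0.007 = $18.58
Federal tax withheld: $2,653.79 × 0.2406 = $638.50
State income tax: $2,653.79 × 0.08 = $212.30
SDI: $2,793.46 × 0.0176 = $49.16
Vision plan: $260.46
Dental insurance premium: $16.81
Employee stock purchase plan: $121.31
Total deductions = $139.67 + $18.58 + $638.50 + $212.30 + $49.16 + $260.46 + $16.81 + $121.31 = $1,456.79
Net pay = $2,793.46 − $1,456.79 = $1,336.67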